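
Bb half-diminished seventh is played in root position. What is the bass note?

The root of Bb half-diminished seventh (Bb–Db–Fb–Ab) is Bb; that is the bass in root position.

Bb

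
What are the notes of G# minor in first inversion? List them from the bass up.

B, D#, G#

The chord tones are G#–B–D#. With the third (B) lowest for first inversion: B, D#, G#.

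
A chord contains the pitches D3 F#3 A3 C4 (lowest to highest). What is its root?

D

The distinct letter names are D, F#, A, C. Arranged as a stack of thirds they read D–F#–A–C, so D is the root (a D dominant seventh chord).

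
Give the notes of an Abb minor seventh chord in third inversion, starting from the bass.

Abb minor seventh is Abb–Cbb–Ebb–Gbb. Third inversion puts the seventh (Gbb) in the bass, with the remaining tones above: Gbb, Abb, Cbb, Ebb.

Gbb, Abb, Cbb, Ebb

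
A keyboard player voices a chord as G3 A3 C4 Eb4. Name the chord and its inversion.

A half-diminished seventh, third inversion

Reducing to letter names: G, A, C, Eb. These stack in thirds as A–C–Eb–G — an A half-diminished seventh chord.
With the seventh (G) in the bass, the chord is in third inversion (figured bass 4/2).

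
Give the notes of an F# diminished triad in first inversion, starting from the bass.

Spelling F# diminished: F#–A–C. In first inversion the third is bass, giving A, C, F# from the bottom.

A, C, F#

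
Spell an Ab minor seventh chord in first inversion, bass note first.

Cb, Eb, Gb, Ab

Spelling Ab minor seventh: Ab–Cb–Eb–Gb. In first inversion the third is bass, giving Cb, Eb, Gb, Ab from the bottom.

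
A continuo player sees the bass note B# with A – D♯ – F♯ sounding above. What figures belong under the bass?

7

The notes B#, A, D#, F# stack in thirds as B#–D#–F#–A — a B# diminished seventh chord. The bass B# is the root, so this is root position: figured 7.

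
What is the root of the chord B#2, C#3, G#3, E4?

C#

B#, C#, G#, E are the tones of a C# minor-major seventh chord (C#–E–G#–B#), making C# the root.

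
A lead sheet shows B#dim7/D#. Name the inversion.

first inversion

B#dim7/D# means B# diminished seventh with D# in the bass. D# is the third of B# diminished seventh (B#–D#–F#–A), so this is first inversion.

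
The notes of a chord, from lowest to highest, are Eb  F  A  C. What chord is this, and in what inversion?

F dominant seventh, third inversion

The distinct note names are Eb, F, A, C. Stacked in thirds they read F–A–C–Eb, which is a dominant seventh chord on F.
The lowest note is Eb, the seventh of the chord, so this is third inversion (figured bass 4/2).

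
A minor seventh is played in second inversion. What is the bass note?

The fifth of A minor seventh (A–C–E–G) is E; that is the bass in second inversion.

E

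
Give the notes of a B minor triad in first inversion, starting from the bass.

Spelling B minor: B–D–F#. In first inversion the third is bass, giving D, F#, B from the bottom.

D, F#, B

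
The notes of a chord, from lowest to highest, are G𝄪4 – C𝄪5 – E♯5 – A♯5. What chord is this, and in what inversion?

The pitch classes G##, C##, E#, A# arrange in thirds as A#–C##–E#–G##: an A# major seventh chord.
With the seventh (G##) in the bass, the chord is in third inversion (figured bass 4/2).

A# major seventh, third inversion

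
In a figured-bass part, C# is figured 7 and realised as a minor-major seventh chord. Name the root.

The figures 7 mean the root of the chord is in the bass. If C# is the root of a minor-major seventh chord, the root is C# (chord tones C#–E–G#–B#).

C#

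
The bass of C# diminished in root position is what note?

C#

The root of C# diminished (C#–E–G) is C#; that is the bass in root position.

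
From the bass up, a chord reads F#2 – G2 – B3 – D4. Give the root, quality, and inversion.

The pitch classes F#, G, B, D arrange in thirds as G–B–D–F#: a G major seventh chord.
With the seventh (F#) in the bass, the chord is in third inversion (figured bass 4/2).

G major seventh, third inversion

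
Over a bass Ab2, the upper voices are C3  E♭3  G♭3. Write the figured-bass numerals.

7

The notes Ab, C, Eb, Gb stack in thirds as Ab–C–Eb–Gb — an Ab dominant seventh chord. The bass Ab is the root, so this is root position: figured 7.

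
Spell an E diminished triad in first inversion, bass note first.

E diminished is E–G–Bb. First inversion puts the third (G) in the bass, with the remaining tones above: G, Bb, E.

G, Bb, E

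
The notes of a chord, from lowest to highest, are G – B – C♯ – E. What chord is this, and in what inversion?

C# half-diminished seventh, second inversion

Reducing to letter names: G, B, C#, E. These stack in thirds as C#–E–G–B — a C# half-diminished seventh chord.
The lowest note is G, the fifth of the chord, so this is second inversion (figured bass 4/3).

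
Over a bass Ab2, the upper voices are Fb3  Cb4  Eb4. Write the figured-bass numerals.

The notes Ab, Fb, Cb, Eb stack in thirds as Fb–Ab–Cb–Eb — an Fb major seventh chord. The bass Ab is the third, so this is first inversion: figured 6/5.

6/5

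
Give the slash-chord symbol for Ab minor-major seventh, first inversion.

First inversion of Ab minor-major seventh has the third (Cb) in the bass. As a slash chord: Abm(maj7)/Cb.

Abm(maj7)/Cb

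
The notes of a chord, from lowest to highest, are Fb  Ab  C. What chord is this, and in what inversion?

The distinct note names are Fb, Ab, C. Stacked in thirds they read Fb–Ab–C, which is an augmented triad on Fb.
Fb is the root of Fb augmented; root in the bass means root position (figured bass 5/3).

Fb augmented, root position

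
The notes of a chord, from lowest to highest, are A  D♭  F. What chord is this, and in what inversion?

Db augmented, second inversion

The distinct note names are A, Db, F. Stacked in thirds they read Db–F–A, which is an augmented triad on Db.
A is the fifth of Db augmented; fifth in the bass means second inversion (figured bass 6/4).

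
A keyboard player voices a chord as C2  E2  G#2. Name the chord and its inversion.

C augmented, root position

Reducing to letter names: C, E, G#. These stack in thirds as C–E–G# — a C augmented triad.
With the root (C) in the bass, the chord is in root position (figured bass 5/3).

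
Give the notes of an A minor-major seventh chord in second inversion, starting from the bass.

E, G#, A, C

A minor-major seventh is A–C–E–G#. Second inversion puts the fifth (E) in the bass, with the remaining tones above: E, G#, A, C.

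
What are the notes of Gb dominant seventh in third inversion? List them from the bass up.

Gb dominant seventh is Gb–Bb–Db–Fb. Third inversion puts the seventh (Fb) in the bass, with the remaining tones above: Fb, Gb, Bb, Db.

Fb, Gb, Bb, Db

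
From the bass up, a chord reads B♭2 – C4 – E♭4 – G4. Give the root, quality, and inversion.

The pitch classes Bb, C, Eb, G arrange in thirds as C–Eb–G–Bb: a C minor seventh chord.
With the seventh (Bb) in the bass, the chord is in third inversion (figured bass 4/2).

C minor seventh, third inversion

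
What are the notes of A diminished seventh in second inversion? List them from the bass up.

A diminished seventh is A–C–Eb–Gb. Second inversion puts the fifth (Eb) in the bass, with the remaining tones above: Eb, Gb, A, C.

Eb, Gb, A, C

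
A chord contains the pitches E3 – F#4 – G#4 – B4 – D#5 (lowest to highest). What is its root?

E

E, F#, G#, B, D# are the tones of an E major ninth chord (E–G#–B–D#–F#), making E the root.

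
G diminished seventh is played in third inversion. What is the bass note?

Fb

In third inversion the seventh is lowest. For G diminished seventh (G–Bb–Db–Fb) that is Fb.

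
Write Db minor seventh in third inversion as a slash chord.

Third inversion of Db minor seventh has the seventh (Cb) in the bass. As a slash chord: Dbm7/Cb.

Dbm7/Cb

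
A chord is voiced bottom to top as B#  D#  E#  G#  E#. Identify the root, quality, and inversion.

Reducing to letter names: B#, D#, E#, G#. These stack in thirds as E#–G#–B#–D# — an E# minor seventh chord.
With the fifth (B#) in the bass, the chord is in second inversion (figured bass 4/3).

E# minor seventh, second inversion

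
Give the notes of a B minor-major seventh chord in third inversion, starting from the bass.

A#, B, D, F#

The chord tones are B–D–F#–A#. With the seventh (A#) lowest for third inversion: A#, B, D, F#.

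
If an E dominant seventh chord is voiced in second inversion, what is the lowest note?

In second inversion the fifth is lowest. For E dominant seventh (E–G#–B–D) that is B.

B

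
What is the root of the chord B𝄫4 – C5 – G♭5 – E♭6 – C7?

The distinct letter names are Bbb, C, Gb, Eb. Arranged as a stack of thirds they read C–Eb–Gb–Bbb, so C is the root (a C diminished seventh chord).

C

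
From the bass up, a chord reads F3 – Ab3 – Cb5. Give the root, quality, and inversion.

F diminished, root position

Reducing to letter names: F, Ab, Cb. These stack in thirds as F–Ab–Cb — an F diminished triad.
With the root (F) in the bass, the chord is in root position (figured bass 5/3).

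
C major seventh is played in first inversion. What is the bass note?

In first inversion the third is lowest. For C major seventh (C–E–G–B) that is E.

E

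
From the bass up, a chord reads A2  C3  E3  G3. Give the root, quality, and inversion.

Reducing to letter names: A, C, E, G. These stack in thirds as A–C–E–G — an A minor seventh chord.
The lowest note is A, the root of the chord, so this is root position (figured bass 7).

A minor seventh, root position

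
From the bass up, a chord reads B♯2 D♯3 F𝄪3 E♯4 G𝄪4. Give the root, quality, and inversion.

E# dominant ninth, second inversion

The pitch classes B#, D#, F##, E#, G## arrange in thirds as E#–G##–B#–D#–F##: an E# dominant ninth chord.
The lowest note is B#, the fifth of the chord, so this is second inversion.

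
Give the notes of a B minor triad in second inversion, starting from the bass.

B minor is B–D–F#. Second inversion puts the fifth (F#) in the bass, with the remaining tones above: F#, B, D.

F#, B, D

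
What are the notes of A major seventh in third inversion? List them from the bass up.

G#, A, C#, E

The chord tones are A–C#–E–G#. With the seventh (G#) lowest for third inversion: G#, A, C#, E.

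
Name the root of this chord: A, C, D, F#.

A, C, D, F# are the tones of a D dominant seventh chord (D–F#–A–C), making D the root.

D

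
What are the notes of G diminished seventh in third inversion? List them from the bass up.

Fb, G, Bb, Db

Spelling G diminished seventh: G–Bb–Db–Fb. In third inversion the seventh is bass, giving Fb, G, Bb, Db from the bottom.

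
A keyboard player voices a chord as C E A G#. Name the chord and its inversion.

A minor-major seventh, first inversion

The distinct note names are C, E, A, G#. Stacked in thirds they read A–C–E–G#, which is a minor-major seventh chord on A.
C is the third of A minor-major seventh; third in the bass means first inversion (figured bass 6/5).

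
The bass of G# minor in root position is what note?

G#

In root position the root is lowest. For G# minor (G#–B–D#) that is G#.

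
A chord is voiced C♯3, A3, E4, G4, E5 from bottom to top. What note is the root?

Reordering C#, A, E, G into stacked thirds gives A–C#–E–G; the bottom of that stack, A, is the root.

A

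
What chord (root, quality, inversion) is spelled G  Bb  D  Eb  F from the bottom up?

Eb major ninth, first inversion

Reducing to letter names: G, Bb, D, Eb, F. These stack in thirds as Eb–G–Bb–D–F — an Eb major ninth chord.
With the third (G) in the bass, the chord is in first inversion.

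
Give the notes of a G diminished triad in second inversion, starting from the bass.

Db, G, Bb

Spelling G diminished: G–Bb–Db. In second inversion the fifth is bass, giving Db, G, Bb from the bottom.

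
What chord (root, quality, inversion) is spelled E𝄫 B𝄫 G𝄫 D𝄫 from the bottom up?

The pitch classes Ebb, Bbb, Gbb, Dbb arrange in thirds as Ebb–Gbb–Bbb–Dbb: an Ebb minor seventh chord.
The lowest note is Ebb, the root of the chord, so this is root position (figured bass 7).

Ebb minor seventh, root position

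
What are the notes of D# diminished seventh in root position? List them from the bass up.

D#, F#, A, C

The chord tones are D#–F#–A–C. With the root (D#) lowest for root position: D#, F#, A, C.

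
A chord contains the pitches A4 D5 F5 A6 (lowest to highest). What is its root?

D

A, D, F are the tones of a D minor triad (D–F–A), making D the root.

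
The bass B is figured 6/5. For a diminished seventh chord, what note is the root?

G#

The figures 6/5 mean the third of the chord is in the bass. If B is the third of a diminished seventh chord, the root is G# (chord tones G#–B–D–F).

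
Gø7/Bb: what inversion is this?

first inversion

Gø7/Bb means G half-diminished seventh with Bb in the bass. Bb is the third of G half-diminished seventh (G–Bb–Db–F), so this is first inversion.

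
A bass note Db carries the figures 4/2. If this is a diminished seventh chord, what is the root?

E

The figures 4/2 mean the seventh of the chord is in the bass. If Db is the seventh of a diminished seventh chord, the root is E (chord tones E–G–Bb–Db).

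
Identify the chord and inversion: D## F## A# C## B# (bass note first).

The distinct note names are D##, F##, A#, C##, B#. Stacked in thirds they read B#–D##–F##–A#–C##, which is a dominant ninth chord on B#.
D## is the third of B# dominant ninth; third in the bass means first inversion.

B# dominant ninth, first inversion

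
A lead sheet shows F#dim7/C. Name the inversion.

second inversion

F#dim7/C means F# diminished seventh with C in the bass. C is the fifth of F# diminished seventh (F#–A–C–Eb), so this is second inversion.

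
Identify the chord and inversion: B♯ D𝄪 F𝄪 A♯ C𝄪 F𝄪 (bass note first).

B# dominant ninth, root position

Reducing to letter names: B#, D##, F##, A#, C##. These stack in thirds as B#–D##–F##–A#–C## — a B# dominant ninth chord.
The lowest note is B#, the root of the chord, so this is root position.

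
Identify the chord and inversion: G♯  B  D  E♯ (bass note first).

E# diminished seventh, first inversion

The pitch classes G#, B, D, E# arrange in thirds as E#–G#–B–D: an E# diminished seventh chord.
The lowest note is G#, the third of the chord, so this is first inversion (figured bass 6/5).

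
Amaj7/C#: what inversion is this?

Amaj7/C# means A major seventh with C# in the bass. C# is the third of A major seventh (A–C#–E–G#), so this is first inversion.

first inversion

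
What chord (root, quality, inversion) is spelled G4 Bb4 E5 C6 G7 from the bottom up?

C dominant seventh, second inversion

The distinct note names are G, Bb, E, C. Stacked in thirds they read C–E–G–Bb, which is a dominant seventh chord on C.
G is the fifth of C dominant seventh; fifth in the bass means second inversion (figured bass 4/3).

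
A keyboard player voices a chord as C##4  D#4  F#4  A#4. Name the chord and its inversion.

D# minor-major seventh, third inversion

The pitch classes C##, D#, F#, A# arrange in thirds as D#–F#–A#–C##: a D# minor-major seventh chord.
The lowest note is C##, the seventh of the chord, so this is third inversion (figured bass 4/2).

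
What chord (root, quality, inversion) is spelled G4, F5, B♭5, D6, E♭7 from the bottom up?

The distinct note names are G, F, Bb, D, Eb. Stacked in thirds they read Eb–G–Bb–D–F, which is a major ninth chord on Eb.
The lowest note is G, the third of the chord, so this is first inversion.

Eb major ninth, first inversion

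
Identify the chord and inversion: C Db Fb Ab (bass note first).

The distinct note names are C, Db, Fb, Ab. Stacked in thirds they read Db–Fb–Ab–C, which is a minor-major seventh chord on Db.
The lowest note is C, the seventh of the chord, so this is third inversion (figured bass 4/2).

Db minor-major seventh, third inversion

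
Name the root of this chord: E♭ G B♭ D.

Eb, G, Bb, D are the tones of an Eb major seventh chord (Eb–G–Bb–D), making Eb the root.

Eb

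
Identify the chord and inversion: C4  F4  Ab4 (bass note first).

The pitch classes C, F, Ab arrange in thirds as F–Ab–C: an F minor triad.
C is the fifth of F minor; fifth in the bass means second inversion (figured bass 6/4).

F minor, second inversion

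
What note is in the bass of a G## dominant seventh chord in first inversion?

B##

The third of G## dominant seventh (G##–B##–D##–F##) is B##; that is the bass in first inversion.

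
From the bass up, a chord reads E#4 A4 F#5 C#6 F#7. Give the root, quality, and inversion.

The distinct note names are E#, A, F#, C#. Stacked in thirds they read F#–A–C#–E#, which is a minor-major seventh chord on F#.
The lowest note is E#, the seventh of the chord, so this is third inversion (figured bass 4/2).

F# minor-major seventh, third inversion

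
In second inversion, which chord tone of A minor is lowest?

In second inversion the fifth is lowest. For A minor (A–C–E) that is E.

E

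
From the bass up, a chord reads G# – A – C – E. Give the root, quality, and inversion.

Reducing to letter names: G#, A, C, E. These stack in thirds as A–C–E–G# — an A minor-major seventh chord.
G# is the seventh of A minor-major seventh; seventh in the bass means third inversion (figured bass 4/2).

A minor-major seventh, third inversion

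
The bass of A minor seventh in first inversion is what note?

C

In first inversion the third is lowest. For A minor seventh (A–C–E–G) that is C.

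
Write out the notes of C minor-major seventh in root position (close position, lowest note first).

C, Eb, G, B

C minor-major seventh is C–Eb–G–B. Root position puts the root (C) in the bass, with the remaining tones above: C, Eb, G, B.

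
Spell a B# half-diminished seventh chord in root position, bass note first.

Spelling B# half-diminished seventh: B#–D#–F#–A#. In root position the root is bass, giving B#, D#, F#, A# from the bottom.

B#, D#, F#, A#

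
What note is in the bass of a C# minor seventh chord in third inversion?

The seventh of C# minor seventh (C#–E–G#–B) is B; that is the bass in third inversion.

B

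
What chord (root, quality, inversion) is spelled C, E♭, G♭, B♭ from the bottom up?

Reducing to letter names: C, Eb, Gb, Bb. These stack in thirds as C–Eb–Gb–Bb — a C half-diminished seventh chord.
C is the root of C half-diminished seventh; root in the bass means root position (figured bass 7).

C half-diminished seventh, root position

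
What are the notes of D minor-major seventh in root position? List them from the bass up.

Spelling D minor-major seventh: D–F–A–C#. In root position the root is bass, giving D, F, A, C# from the bottom.

D, F, A, C#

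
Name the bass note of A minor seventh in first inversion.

The third of A minor seventh (A–C–E–G) is C; that is the bass in first inversion.

C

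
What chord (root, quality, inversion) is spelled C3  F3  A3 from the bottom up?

F major, second inversion

Reducing to letter names: C, F, A. These stack in thirds as F–A–C — an F major triad.
C is the fifth of F major; fifth in the bass means second inversion (figured bass 6/4).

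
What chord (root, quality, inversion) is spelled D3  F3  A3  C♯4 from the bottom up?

The pitch classes D, F, A, C# arrange in thirds as D–F–A–C#: a D minor-major seventh chord.
The lowest note is D, the root of the chord, so this is root position (figured bass 7).

D minor-major seventh, root position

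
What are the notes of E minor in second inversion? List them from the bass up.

B, E, G

E minor is E–G–B. Second inversion puts the fifth (B) in the bass, with the remaining tones above: B, E, G.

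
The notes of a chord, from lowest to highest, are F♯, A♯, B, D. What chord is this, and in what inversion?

B minor-major seventh, second inversion

Reducing to letter names: F#, A#, B, D. These stack in thirds as B–D–F#–A# — a B minor-major seventh chord.
F# is the fifth of B minor-major seventh; fifth in the bass means second inversion (figured bass 4/3).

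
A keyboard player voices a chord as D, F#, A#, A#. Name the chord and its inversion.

D augmented, root position

Reducing to letter names: D, F#, A#. These stack in thirds as D–F#–A# — a D augmented triad.
With the root (D) in the bass, the chord is in root position (figured bass 5/3).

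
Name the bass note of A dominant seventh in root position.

A dominant seventh is A–C#–E–G. Root position places the root in the bass: A.

A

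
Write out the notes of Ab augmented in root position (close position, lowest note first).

Ab, C, E

The chord tones are Ab–C–E. With the root (Ab) lowest for root position: Ab, C, E.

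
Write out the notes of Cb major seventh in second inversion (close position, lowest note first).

Cb major seventh is Cb–Eb–Gb–Bb. Second inversion puts the fifth (Gb) in the bass, with the remaining tones above: Gb, Bb, Cb, Eb.

Gb, Bb, Cb, Eb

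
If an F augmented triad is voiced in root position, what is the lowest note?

F

F augmented is F–A–C#. Root position places the root in the bass: F.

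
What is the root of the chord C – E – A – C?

A

Reordering C, E, A into stacked thirds gives A–C–E; the bottom of that stack, A, is the root.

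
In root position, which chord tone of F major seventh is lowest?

F

The root of F major seventh (F–A–C–E) is F; that is the bass in root position.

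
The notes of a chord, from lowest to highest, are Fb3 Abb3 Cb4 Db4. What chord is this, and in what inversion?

The pitch classes Fb, Abb, Cb, Db arrange in thirds as Db–Fb–Abb–Cb: a Db half-diminished seventh chord.
Fb is the third of Db half-diminished seventh; third in the bass means first inversion (figured bass 6/5).

Db half-diminished seventh, first inversion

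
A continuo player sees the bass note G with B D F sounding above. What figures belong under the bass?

7

The notes G, B, D, F stack in thirds as G–B–D–F — a G dominant seventh chord. The bass G is the root, so this is root position: figured 7.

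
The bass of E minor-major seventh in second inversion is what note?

In second inversion the fifth is lowest. For E minor-major seventh (E–G–B–D#) that is B.

B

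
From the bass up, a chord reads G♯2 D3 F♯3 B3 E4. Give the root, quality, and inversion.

E dominant ninth, first inversion

The distinct note names are G#, D, F#, B, E. Stacked in thirds they read E–G#–B–D–F#, which is a dominant ninth chord on E.
The lowest note is G#, the third of the chord, so this is first inversion.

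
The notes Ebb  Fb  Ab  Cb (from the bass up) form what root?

Reordering Ebb, Fb, Ab, Cb into stacked thirds gives Fb–Ab–Cb–Ebb; the bottom of that stack, Fb, is the root.

Fb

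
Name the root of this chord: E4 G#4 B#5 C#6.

E, G#, B#, C# are the tones of a C# minor-major seventh chord (C#–E–G#–B#), making C# the root.

C#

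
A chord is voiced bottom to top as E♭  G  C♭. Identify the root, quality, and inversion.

The distinct note names are Eb, G, Cb. Stacked in thirds they read Cb–Eb–G, which is an augmented triad on Cb.
The lowest note is Eb, the third of the chord, so this is first inversion (figured bass 6).

Cb augmented, first inversion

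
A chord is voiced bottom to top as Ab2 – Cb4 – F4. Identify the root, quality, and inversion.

F diminished, first inversion

The pitch classes Ab, Cb, F arrange in thirds as F–Ab–Cb: an F diminished triad.
Ab is the third of F diminished; third in the bass means first inversion (figured bass 6).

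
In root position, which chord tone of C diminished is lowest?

In root position the root is lowest. For C diminished (C–Eb–Gb) that is C.

C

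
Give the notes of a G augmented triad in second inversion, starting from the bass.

Spelling G augmented: G–B–D#. In second inversion the fifth is bass, giving D#, G, B from the bottom.

D#, G, B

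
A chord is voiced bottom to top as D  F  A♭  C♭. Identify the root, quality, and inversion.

The distinct note names are D, F, Ab, Cb. Stacked in thirds they read D–F–Ab–Cb, which is a diminished seventh chord on D.
D is the root of D diminished seventh; root in the bass means root position (figured bass 7).

D diminished seventh, root position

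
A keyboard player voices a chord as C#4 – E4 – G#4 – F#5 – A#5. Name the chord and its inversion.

F# dominant ninth, second inversion

Reducing to letter names: C#, E, G#, F#, A#. These stack in thirds as F#–A#–C#–E–G# — an F# dominant ninth chord.
With the fifth (C#) in the bass, the chord is in second inversion.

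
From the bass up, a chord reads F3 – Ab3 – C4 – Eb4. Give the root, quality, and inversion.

F minor seventh, root position

The pitch classes F, Ab, C, Eb arrange in thirds as F–Ab–C–Eb: an F minor seventh chord.
The lowest note is F, the root of the chord, so this is root position (figured bass 7).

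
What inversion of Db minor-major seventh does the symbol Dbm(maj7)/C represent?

third inversion

Dbm(maj7)/C means Db minor-major seventh with C in the bass. C is the seventh of Db minor-major seventh (Db–Fb–Ab–C), so this is third inversion.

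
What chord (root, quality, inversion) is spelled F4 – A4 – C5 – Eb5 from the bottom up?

F dominant seventh, root position

Reducing to letter names: F, A, C, Eb. These stack in thirds as F–A–C–Eb — an F dominant seventh chord.
The lowest note is F, the root of the chord, so this is root position (figured bass 7).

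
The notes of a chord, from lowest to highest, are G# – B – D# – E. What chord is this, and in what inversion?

E major seventh, first inversion

The distinct note names are G#, B, D#, E. Stacked in thirds they read E–G#–B–D#, which is a major seventh chord on E.
With the third (G#) in the bass, the chord is in first inversion (figured bass 6/5).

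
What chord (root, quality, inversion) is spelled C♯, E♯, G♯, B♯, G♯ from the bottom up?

C# major seventh, root position

The pitch classes C#, E#, G#, B# arrange in thirds as C#–E#–G#–B#: a C# major seventh chord.
C# is the root of C# major seventh; root in the bass means root position (figured bass 7).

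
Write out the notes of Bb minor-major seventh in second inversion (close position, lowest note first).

The chord tones are Bb–Db–F–A. With the fifth (F) lowest for second inversion: F, A, Bb, Db.

F, A, Bb, Db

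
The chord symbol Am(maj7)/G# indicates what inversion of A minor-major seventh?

Am(maj7)/G# means A minor-major seventh with G# in the bass. G# is the seventh of A minor-major seventh (A–C–E–G#), so this is third inversion.

third inversion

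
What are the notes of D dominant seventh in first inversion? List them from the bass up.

Spelling D dominant seventh: D–F#–A–C. In first inversion the third is bass, giving F#, A, C, D from the bottom.

F#, A, C, D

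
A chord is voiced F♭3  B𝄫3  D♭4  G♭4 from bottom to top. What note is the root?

Gb

Fb, Bbb, Db, Gb are the tones of a Gb minor seventh chord (Gb–Bbb–Db–Fb), making Gb the root.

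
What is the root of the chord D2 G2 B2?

The distinct letter names are D, G, B. Arranged as a stack of thirds they read G–B–D, so G is the root (a G major triad).

G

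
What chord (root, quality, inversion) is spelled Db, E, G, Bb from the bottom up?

The pitch classes Db, E, G, Bb arrange in thirds as E–G–Bb–Db: an E diminished seventh chord.
With the seventh (Db) in the bass, the chord is in third inversion (figured bass 4/2).

E diminished seventh, third inversion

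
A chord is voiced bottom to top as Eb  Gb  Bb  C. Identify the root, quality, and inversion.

The pitch classes Eb, Gb, Bb, C arrange in thirds as C–Eb–Gb–Bb: a C half-diminished seventh chord.
Eb is the third of C half-diminished seventh; third in the bass means first inversion (figured bass 6/5).

C half-diminished seventh, first inversion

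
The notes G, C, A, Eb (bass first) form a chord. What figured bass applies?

The notes G, C, A, Eb stack in thirds as A–C–Eb–G — an A half-diminished seventh chord. The bass G is the seventh, so this is third inversion: figured 4/2.

4/2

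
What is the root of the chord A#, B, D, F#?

Reordering A#, B, D, F# into stacked thirds gives B–D–F#–A#; the bottom of that stack, B, is the root.

B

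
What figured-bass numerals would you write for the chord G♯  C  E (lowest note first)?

6/4

The notes G#, C, E stack in thirds as C–E–G# — a C augmented triad. The bass G# is the fifth, so this is second inversion: figured 6/4.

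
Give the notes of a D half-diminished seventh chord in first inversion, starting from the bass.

F, Ab, C, D

Spelling D half-diminished seventh: D–F–Ab–C. In first inversion the third is bass, giving F, Ab, C, D from the bottom.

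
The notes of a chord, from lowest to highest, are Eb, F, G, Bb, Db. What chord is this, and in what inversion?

The distinct note names are Eb, F, G, Bb, Db. Stacked in thirds they read Eb–G–Bb–Db–F, which is a dominant ninth chord on Eb.
The lowest note is Eb, the root of the chord, so this is root position.

Eb dominant ninth, root position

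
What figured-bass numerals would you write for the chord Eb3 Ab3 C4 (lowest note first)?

6/4

The notes Eb, Ab, C stack in thirds as Ab–C–Eb — an Ab major triad. The bass Eb is the fifth, so this is second inversion: figured 6/4.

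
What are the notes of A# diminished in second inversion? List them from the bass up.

E, A#, C#

A# diminished is A#–C#–E. Second inversion puts the fifth (E) in the bass, with the remaining tones above: E, A#, C#.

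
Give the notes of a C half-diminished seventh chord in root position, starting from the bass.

The chord tones are C–Eb–Gb–Bb. With the root (C) lowest for root position: C, Eb, Gb, Bb.

C, Eb, Gb, Bb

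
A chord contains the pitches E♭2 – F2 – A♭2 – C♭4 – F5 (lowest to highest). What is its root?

F

Eb, F, Ab, Cb are the tones of an F half-diminished seventh chord (F–Ab–Cb–Eb), making F the root.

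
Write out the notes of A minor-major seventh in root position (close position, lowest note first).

Spelling A minor-major seventh: A–C–E–G#. In root position the root is bass, giving A, C, E, G# from the bottom.

A, C, E, G#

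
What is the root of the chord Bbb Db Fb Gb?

Gb

The distinct letter names are Bbb, Db, Fb, Gb. Arranged as a stack of thirds they read Gb–Bbb–Db–Fb, so Gb is the root (a Gb minor seventh chord).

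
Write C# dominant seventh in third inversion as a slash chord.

Third inversion of C# dominant seventh has the seventh (B) in the bass. As a slash chord: C#7/B.

C#7/B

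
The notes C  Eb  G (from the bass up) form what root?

C

Reordering C, Eb, G into stacked thirds gives C–Eb–G; the bottom of that stack, C, is the root.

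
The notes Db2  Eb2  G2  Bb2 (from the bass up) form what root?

Eb

The distinct letter names are Db, Eb, G, Bb. Arranged as a stack of thirds they read Eb–G–Bb–Db, so Eb is the root (an Eb dominant seventh chord).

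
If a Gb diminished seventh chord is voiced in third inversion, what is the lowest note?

Gb diminished seventh is Gb–Bbb–Dbb–Fbb. Third inversion places the seventh in the bass: Fbb.

Fbb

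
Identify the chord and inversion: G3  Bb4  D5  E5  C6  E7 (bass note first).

C dominant ninth, second inversion

The pitch classes G, Bb, D, E, C arrange in thirds as C–E–G–Bb–D: a C dominant ninth chord.
G is the fifth of C dominant ninth; fifth in the bass means second inversion.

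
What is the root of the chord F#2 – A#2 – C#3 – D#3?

The distinct letter names are F#, A#, C#, D#. Arranged as a stack of thirds they read D#–F#–A#–C#, so D# is the root (a D# minor seventh chord).

D#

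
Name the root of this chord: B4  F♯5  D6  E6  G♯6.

The distinct letter names are B, F#, D, E, G#. Arranged as a stack of thirds they read E–G#–B–D–F#, so E is the root (an E dominant ninth chord).

E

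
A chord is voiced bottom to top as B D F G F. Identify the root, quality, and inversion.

Reducing to letter names: B, D, F, G. These stack in thirds as G–B–D–F — a G dominant seventh chord.
B is the third of G dominant seventh; third in the bass means first inversion (figured bass 6/5).

G dominant seventh, first inversion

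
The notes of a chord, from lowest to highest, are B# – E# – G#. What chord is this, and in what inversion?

E# minor, second inversion

Reducing to letter names: B#, E#, G#. These stack in thirds as E#–G#–B# — an E# minor triad.
With the fifth (B#) in the bass, the chord is in second inversion (figured bass 6/4).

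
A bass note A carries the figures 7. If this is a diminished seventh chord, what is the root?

A

The figures 7 mean the root of the chord is in the bass. If A is the root of a diminished seventh chord, the root is A (chord tones A–C–Eb–Gb).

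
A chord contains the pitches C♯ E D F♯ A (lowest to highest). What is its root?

Reordering C#, E, D, F#, A into stacked thirds gives D–F#–A–C#–E; the bottom of that stack, D, is the root.

D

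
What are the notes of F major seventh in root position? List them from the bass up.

F major seventh is F–A–C–E. Root position puts the root (F) in the bass, with the remaining tones above: F, A, C, E.

F, A, C, E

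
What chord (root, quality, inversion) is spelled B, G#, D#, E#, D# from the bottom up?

Reducing to letter names: B, G#, D#, E#. These stack in thirds as E#–G#–B–D# — an E# half-diminished seventh chord.
B is the fifth of E# half-diminished seventh; fifth in the bass means second inversion (figured bass 4/3).

E# half-diminished seventh, second inversion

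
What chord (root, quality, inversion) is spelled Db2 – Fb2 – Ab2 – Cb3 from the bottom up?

The pitch classes Db, Fb, Ab, Cb arrange in thirds as Db–Fb–Ab–Cb: a Db minor seventh chord.
Db is the root of Db minor seventh; root in the bass means root position (figured bass 7).

Db minor seventh, root position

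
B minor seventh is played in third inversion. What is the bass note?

The seventh of B minor seventh (B–D–F#–A) is A; that is the bass in third inversion.

A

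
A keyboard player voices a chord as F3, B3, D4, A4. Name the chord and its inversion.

B half-diminished seventh, second inversion

Reducing to letter names: F, B, D, A. These stack in thirds as B–D–F–A — a B half-diminished seventh chord.
F is the fifth of B half-diminished seventh; fifth in the bass means second inversion (figured bass 4/3).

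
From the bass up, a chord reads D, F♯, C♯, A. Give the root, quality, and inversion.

The distinct note names are D, F#, C#, A. Stacked in thirds they read D–F#–A–C#, which is a major seventh chord on D.
D is the root of D major seventh; root in the bass means root position (figured bass 7).

D major seventh, root position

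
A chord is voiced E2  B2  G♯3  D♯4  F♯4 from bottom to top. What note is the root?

E

E, B, G#, D#, F# are the tones of an E major ninth chord (E–G#–B–D#–F#), making E the root.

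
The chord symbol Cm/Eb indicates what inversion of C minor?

Cm/Eb means C minor with Eb in the bass. Eb is the third of C minor (C–Eb–G), so this is first inversion.

first inversion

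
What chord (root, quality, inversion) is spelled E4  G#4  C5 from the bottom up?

The pitch classes E, G#, C arrange in thirds as C–E–G#: a C augmented triad.
With the third (E) in the bass, the chord is in first inversion (figured bass 6).

C augmented, first inversion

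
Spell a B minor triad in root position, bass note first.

B, D, F#

The chord tones are B–D–F#. With the root (B) lowest for root position: B, D, F#.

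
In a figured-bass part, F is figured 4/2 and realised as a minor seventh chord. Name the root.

The figures 4/2 mean the seventh of the chord is in the bass. If F is the seventh of a minor seventh chord, the root is G (chord tones G–Bb–D–F).

G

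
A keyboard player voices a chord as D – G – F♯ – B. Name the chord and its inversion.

G major seventh, second inversion

Reducing to letter names: D, G, F#, B. These stack in thirds as G–B–D–F# — a G major seventh chord.
The lowest note is D, the fifth of the chord, so this is second inversion (figured bass 4/3).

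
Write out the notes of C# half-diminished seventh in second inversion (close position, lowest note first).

The chord tones are C#–E–G–B. With the fifth (G) lowest for second inversion: G, B, C#, E.

G, B, C#, E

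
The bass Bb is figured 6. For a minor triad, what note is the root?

The figures 6 mean the third of the chord is in the bass. If Bb is the third of a minor triad, the root is G (chord tones G–Bb–D).

G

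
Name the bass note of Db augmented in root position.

Db augmented is Db–F–A. Root position places the root in the bass: Db.

Db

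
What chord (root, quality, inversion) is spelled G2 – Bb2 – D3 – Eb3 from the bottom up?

The distinct note names are G, Bb, D, Eb. Stacked in thirds they read Eb–G–Bb–D, which is a major seventh chord on Eb.
The lowest note is G, the third of the chord, so this is first inversion (figured bass 6/5).

Eb major seventh, first inversion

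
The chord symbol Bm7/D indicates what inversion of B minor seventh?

Bm7/D means B minor seventh with D in the bass. D is the third of B minor seventh (B–D–F#–A), so this is first inversion.

first inversion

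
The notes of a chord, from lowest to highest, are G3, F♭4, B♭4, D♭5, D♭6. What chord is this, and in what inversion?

G diminished seventh, root position

The distinct note names are G, Fb, Bb, Db. Stacked in thirds they read G–Bb–Db–Fb, which is a diminished seventh chord on G.
With the root (G) in the bass, the chord is in root position (figured bass 7).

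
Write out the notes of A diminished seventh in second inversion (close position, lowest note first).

The chord tones are A–C–Eb–Gb. With the fifth (Eb) lowest for second inversion: Eb, Gb, A, C.

Eb, Gb, A, C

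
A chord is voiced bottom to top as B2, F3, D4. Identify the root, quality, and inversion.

B diminished, root position

The distinct note names are B, F, D. Stacked in thirds they read B–D–F, which is a diminished triad on B.
With the root (B) in the bass, the chord is in root position (figured bass 5/3).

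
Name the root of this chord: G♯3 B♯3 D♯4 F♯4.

G#

Reordering G#, B#, D#, F# into stacked thirds gives G#–B#–D#–F#; the bottom of that stack, G#, is the root.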